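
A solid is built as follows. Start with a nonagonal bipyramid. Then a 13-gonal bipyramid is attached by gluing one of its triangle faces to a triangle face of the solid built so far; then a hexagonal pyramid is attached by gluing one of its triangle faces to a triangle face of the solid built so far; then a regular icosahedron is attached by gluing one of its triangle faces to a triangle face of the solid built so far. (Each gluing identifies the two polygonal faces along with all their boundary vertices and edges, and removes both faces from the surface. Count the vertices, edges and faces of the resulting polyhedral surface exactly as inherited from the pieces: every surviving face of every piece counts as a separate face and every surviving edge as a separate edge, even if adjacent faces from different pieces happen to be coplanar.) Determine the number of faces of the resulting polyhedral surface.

65

A nonagonal bipyramid: V=11, E=27, F=18.
Attach a 13-gonal bipyramid (V=15, E=39, F=26) along a 3-gon: merge 3 vertices and 3 edges, delete both glued faces → V=23, E=63, F=42.
Attach a hexagonal pyramid (V=7, E=12, F=7) along a 3-gon: merge 3 vertices and 3 edges, delete both glued faces → V=27, E=72, F=47.
Attach a regular icosahedron (V=12, E=30, F=20) along a 3-gon: merge 3 vertices and 3 edges, delete both glued faces → V=36, E=99, F=65.
Check: V − E + F = 36 − 99 + 65 = 2.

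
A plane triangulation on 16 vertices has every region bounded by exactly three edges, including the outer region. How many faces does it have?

In a plane triangulation 3F = 2E and V − E + F = 2, so F = 2V − 4 = 2·16 − 4 = 28.

28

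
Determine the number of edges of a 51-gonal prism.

A prism on an n-gon has two n-gon bases and n rectangular sides: V = 2·51 = 102, E = 3·51 = 153, F = 51 + 2 = 53.

153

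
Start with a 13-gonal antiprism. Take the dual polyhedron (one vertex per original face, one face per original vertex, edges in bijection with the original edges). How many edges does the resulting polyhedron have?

The base solid has V = 26, E = 52, F = 28.
The dual swaps V and F and preserves E: V′ = F = 28, E′ = E = 52, F′ = V = 26.

52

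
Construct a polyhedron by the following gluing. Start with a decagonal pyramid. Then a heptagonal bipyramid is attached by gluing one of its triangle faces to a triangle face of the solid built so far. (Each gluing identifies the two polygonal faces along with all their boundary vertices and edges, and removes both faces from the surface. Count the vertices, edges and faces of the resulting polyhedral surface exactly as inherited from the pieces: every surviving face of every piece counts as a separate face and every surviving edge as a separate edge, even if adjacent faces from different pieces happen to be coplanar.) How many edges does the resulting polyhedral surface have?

A decagonal pyramid: V=11, E=20, F=11.
Attach a heptagonal bipyramid (V=9, E=21, F=14) along a 3-gon: merge 3 vertices and 3 edges, delete both glued faces → V=17, E=38, F=23.
Check: V − E + F = 17 − 38 + 23 = 2.

38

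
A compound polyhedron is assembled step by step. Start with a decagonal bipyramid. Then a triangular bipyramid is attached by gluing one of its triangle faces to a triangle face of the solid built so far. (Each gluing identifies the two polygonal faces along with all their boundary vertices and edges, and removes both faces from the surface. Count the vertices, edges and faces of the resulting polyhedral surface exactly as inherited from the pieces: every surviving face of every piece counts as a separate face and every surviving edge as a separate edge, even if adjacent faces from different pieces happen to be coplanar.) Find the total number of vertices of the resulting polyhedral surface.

14

A decagonal bipyramid: V=12, E=30, F=20.
Attach a triangular bipyramid (V=5, E=9, F=6) along a 3-gon: merge 3 vertices and 3 edges, delete both glued faces → V=14, E=36, F=24.
Check: V − E + F = 14 − 36 + 24 = 2.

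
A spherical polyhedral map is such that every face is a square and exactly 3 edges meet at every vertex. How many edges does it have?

Each face has 4 edges and each edge borders two faces, so 2E = 4F.
Each vertex has degree 3, so 3V = 2E and hence V = 4F/3.
Euler: V − E + F = 2 ⇒ (4F/3) − (4F/2) + F = 2.
Multiply by 6: (8 − 12 + 6)F = 12, i.e. 2F = 12.
So F = 6, E = 4·6/2 = 12, V = 4·6/3 = 8.

12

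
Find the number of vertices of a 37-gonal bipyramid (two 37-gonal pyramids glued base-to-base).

A bipyramid over an n-gon has 2n triangular faces and n + 2 vertices: V = 37 + 2 = 39, E = 3·37 = 111, F = 2·37 = 74.

39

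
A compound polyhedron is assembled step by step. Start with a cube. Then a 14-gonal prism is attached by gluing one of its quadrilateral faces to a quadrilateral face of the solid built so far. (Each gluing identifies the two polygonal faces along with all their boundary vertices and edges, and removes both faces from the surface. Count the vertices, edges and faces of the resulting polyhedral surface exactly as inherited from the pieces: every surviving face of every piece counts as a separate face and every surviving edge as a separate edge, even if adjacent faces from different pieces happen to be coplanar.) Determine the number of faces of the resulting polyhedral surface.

A cube: V=8, E=12, F=6.
Attach a 14-gonal prism (V=28, E=42, F=16) along a 4-gon: merge 4 vertices and 4 edges, delete both glued faces → V=32, E=50, F=20.
Check: V − E + F = 32 − 50 + 20 = 2.

20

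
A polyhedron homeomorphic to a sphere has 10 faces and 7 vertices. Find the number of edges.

Here V − E + F = 2.
E = V + F − (2) = 7 + 10 − (2) = 15.

15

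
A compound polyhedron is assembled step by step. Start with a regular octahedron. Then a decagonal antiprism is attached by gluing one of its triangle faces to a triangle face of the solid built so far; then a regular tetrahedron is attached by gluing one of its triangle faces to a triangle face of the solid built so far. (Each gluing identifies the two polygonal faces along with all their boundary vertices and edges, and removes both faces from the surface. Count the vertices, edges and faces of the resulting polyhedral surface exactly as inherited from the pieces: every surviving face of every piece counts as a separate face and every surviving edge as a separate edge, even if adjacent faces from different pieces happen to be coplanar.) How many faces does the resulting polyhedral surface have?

30

A regular octahedron: V=6, E=12, F=8.
Attach a decagonal antiprism (V=20, E=40, F=22) along a 3-gon: merge 3 vertices and 3 edges, delete both glued faces → V=23, E=49, F=28.
Attach a regular tetrahedron (V=4, E=6, F=4) along a 3-gon: merge 3 vertices and 3 edges, delete both glued faces → V=24, E=52, F=30.
Check: V − E + F = 24 − 52 + 30 = 2.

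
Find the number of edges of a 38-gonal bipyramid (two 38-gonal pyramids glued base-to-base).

114

A bipyramid over an n-gon has 2n triangular faces and n + 2 vertices: V = 38 + 2 = 40, E = 3·38 = 114, F = 2·38 = 76.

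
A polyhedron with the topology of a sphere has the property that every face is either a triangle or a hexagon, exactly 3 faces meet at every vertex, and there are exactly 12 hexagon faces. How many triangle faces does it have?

4

Let x be the number of triangles; then F = 12 + x.
Edge–face incidences: 2E = 6·12 + 3·x = 72 + 3x.
Every vertex has degree 3, so 3V = 2E.
Euler: V − E + F = 2 ⇒ (2E)/3 − E + (12 + x) = 2.
Multiply by 6: 2·(2E) − 3·(2E) + 6·(12 + x) = 12, i.e. 72 + 6x − (72 + 3x) = 12.
Collecting terms: 3x = 12, so x = 4.
Then 2E = 72 + 3·4 = 84, so E = 42, V = 2E/3 = 28, F = 12 + 4 = 16.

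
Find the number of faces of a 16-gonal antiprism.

34

An antiprism on an n-gon has two n-gon caps and 2n triangles: V = 2·16 = 32, E = 4·16 = 64, F = 2·16 + 2 = 34.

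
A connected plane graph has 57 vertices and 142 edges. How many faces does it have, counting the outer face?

Euler's formula for a connected plane graph: V − E + F = 2, so F = 2 − 57 + 142 = 87.

87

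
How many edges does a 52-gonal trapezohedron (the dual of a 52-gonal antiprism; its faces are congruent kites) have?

The n-trapezohedron (dual of the n-antiprism) has V = 2·52 + 2 = 106, E = 4·52 = 208, F = 2·52 = 104.
Check: V − E + F = 106 − 208 + 104 = 2.

208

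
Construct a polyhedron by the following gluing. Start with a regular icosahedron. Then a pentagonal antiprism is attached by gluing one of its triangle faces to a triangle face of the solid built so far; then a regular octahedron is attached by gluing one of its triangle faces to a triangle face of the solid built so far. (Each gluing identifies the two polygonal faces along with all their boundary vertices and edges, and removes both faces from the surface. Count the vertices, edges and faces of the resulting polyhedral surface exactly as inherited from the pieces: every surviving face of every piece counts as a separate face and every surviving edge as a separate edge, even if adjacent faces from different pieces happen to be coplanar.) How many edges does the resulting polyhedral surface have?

56

A regular icosahedron: V=12, E=30, F=20.
Attach a pentagonal antiprism (V=10, E=20, F=12) along a 3-gon: merge 3 vertices and 3 edges, delete both glued faces → V=19, E=47, F=30.
Attach a regular octahedron (V=6, E=12, F=8) along a 3-gon: merge 3 vertices and 3 edges, delete both glued faces → V=22, E=56, F=36.
Check: V − E + F = 22 − 56 + 36 = 2.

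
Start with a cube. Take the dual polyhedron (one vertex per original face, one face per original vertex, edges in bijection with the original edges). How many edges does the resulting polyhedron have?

12

The base solid has V = 8, E = 12, F = 6.
The dual swaps V and F and preserves E: V′ = F = 6, E′ = E = 12, F′ = V = 8.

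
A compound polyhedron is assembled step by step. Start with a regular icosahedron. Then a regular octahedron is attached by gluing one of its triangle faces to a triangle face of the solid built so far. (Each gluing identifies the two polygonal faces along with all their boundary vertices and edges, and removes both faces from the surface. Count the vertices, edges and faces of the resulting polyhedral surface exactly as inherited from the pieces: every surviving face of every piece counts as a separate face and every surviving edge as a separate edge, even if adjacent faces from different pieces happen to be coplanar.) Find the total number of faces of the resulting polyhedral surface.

26

A regular icosahedron: V=12, E=30, F=20.
Attach a regular octahedron (V=6, E=12, F=8) along a 3-gon: merge 3 vertices and 3 edges, delete both glued faces → V=15, E=39, F=26.
Check: V − E + F = 15 − 39 + 26 = 2.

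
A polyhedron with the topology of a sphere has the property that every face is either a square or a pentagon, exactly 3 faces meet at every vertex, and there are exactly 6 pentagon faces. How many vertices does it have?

Let x be the number of squares; then F = 6 + x.
Edge–face incidences: 2E = 5·6 + 4·x = 30 + 4x.
Every vertex has degree 3, so 3V = 2E.
Euler: V − E + F = 2 ⇒ (2E)/3 − E + (6 + x) = 2.
Multiply by 6: 2·(2E) − 3·(2E) + 6·(6 + x) = 12, i.e. 36 + 6x − (30 + 4x) = 12.
Collecting terms: 2x + 6 = 12, so 2x = 6, so x = 3.
Then 2E = 30 + 4·3 = 42, so E = 21, V = 2E/3 = 14, F = 6 + 3 = 9.

14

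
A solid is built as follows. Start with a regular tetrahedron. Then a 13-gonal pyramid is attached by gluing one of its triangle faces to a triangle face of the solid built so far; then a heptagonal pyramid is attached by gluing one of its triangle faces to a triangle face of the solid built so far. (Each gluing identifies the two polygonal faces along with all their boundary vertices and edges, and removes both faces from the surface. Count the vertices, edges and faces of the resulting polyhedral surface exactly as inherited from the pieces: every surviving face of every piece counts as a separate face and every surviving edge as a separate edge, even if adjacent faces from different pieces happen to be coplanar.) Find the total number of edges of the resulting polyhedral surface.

A regular tetrahedron: V=4, E=6, F=4.
Attach a 13-gonal pyramid (V=14, E=26, F=14) along a 3-gon: merge 3 vertices and 3 edges, delete both glued faces → V=15, E=29, F=16.
Attach a heptagonal pyramid (V=8, E=14, F=8) along a 3-gon: merge 3 vertices and 3 edges, delete both glued faces → V=20, E=40, F=22.
Check: V − E + F = 20 − 40 + 22 = 2.

40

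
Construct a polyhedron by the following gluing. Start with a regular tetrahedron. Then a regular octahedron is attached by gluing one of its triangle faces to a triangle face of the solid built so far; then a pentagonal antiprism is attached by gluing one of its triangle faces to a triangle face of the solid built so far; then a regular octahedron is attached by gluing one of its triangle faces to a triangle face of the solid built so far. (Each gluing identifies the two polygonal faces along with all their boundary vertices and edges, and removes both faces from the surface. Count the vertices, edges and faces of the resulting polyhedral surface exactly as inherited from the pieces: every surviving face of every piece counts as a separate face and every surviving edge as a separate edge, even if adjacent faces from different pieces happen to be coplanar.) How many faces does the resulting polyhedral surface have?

A regular tetrahedron: V=4, E=6, F=4.
Attach a regular octahedron (V=6, E=12, F=8) along a 3-gon: merge 3 vertices and 3 edges, delete both glued faces → V=7, E=15, F=10.
Attach a pentagonal antiprism (V=10, E=20, F=12) along a 3-gon: merge 3 vertices and 3 edges, delete both glued faces → V=14, E=32, F=20.
Attach a regular octahedron (V=6, E=12, F=8) along a 3-gon: merge 3 vertices and 3 edges, delete both glued faces → V=17, E=41, F=26.
Check: V − E + F = 17 − 41 + 26 = 2.

26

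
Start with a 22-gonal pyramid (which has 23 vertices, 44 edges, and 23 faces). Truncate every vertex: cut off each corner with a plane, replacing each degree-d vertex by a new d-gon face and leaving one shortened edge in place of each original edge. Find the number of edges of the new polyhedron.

Truncation replaces each original edge-end by a new vertex, so V′ = 2E = 88.
Each original edge survives, and each old vertex of degree d contributes d new edges; summing degrees gives Σd = 2E, so E′ = E + 2E = 3E = 132.
Each original face survives and each original vertex becomes one new face: F′ = F + V = 46.

132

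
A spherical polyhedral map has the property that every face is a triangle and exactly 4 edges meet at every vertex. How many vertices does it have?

6

Each face has 3 edges and each edge borders two faces, so 2E = 3F.
Each vertex has degree 4, so 4V = 2E and hence V = 3F/4.
Euler: V − E + F = 2 ⇒ (3F/4) − (3F/2) + F = 2.
Multiply by 8: (6 − 12 + 8)F = 16, i.e. 2F = 16.
So F = 8, E = 3·8/2 = 12, V = 3·8/4 = 6.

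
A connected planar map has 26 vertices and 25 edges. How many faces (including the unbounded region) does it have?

1

Euler's formula for a connected plane graph: V − E + F = 2, so F = 2 − 26 + 25 = 1.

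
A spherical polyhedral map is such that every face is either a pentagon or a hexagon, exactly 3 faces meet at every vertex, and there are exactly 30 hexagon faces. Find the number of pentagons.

Let x be the number of pentagons; then F = 30 + x.
Edge–face incidences: 2E = 6·30 + 5·x = 180 + 5x.
Every vertex has degree 3, so 3V = 2E.
Euler: V − E + F = 2 ⇒ (2E)/3 − E + (30 + x) = 2.
Multiply by 6: 2·(2E) − 3·(2E) + 6·(30 + x) = 12, i.e. 180 + 6x − (180 + 5x) = 12.
Collecting terms: x = 12.
Then 2E = 180 + 5·12 = 240, so E = 120, V = 2E/3 = 80, F = 30 + 12 = 42.

12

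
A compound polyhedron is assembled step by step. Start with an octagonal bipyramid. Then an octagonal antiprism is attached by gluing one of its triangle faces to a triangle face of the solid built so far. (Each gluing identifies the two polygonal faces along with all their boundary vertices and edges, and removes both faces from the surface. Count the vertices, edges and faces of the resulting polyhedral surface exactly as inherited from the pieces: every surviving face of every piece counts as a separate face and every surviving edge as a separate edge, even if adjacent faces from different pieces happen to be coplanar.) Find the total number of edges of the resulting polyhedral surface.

53

An octagonal bipyramid: V=10, E=24, F=16.
Attach an octagonal antiprism (V=16, E=32, F=18) along a 3-gon: merge 3 vertices and 3 edges, delete both glued faces → V=23, E=53, F=32.
Check: V − E + F = 23 − 53 + 32 = 2.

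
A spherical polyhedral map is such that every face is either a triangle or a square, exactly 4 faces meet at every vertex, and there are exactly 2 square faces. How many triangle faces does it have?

8

Let x be the number of triangles; then F = 2 + x.
Edge–face incidences: 2E = 4·2 + 3·x = 8 + 3x.
Every vertex has degree 4, so 4V = 2E.
Euler: V − E + F = 2 ⇒ (2E)/4 − E + (2 + x) = 2.
Multiply by 8: 2·(2E) − 4·(2E) + 8·(2 + x) = 16, i.e. 16 + 8x − 2·(8 + 3x) = 16.
Collecting terms: 2x = 16, so x = 8.
Then 2E = 8 + 3·8 = 32, so E = 16, V = 2E/4 = 8, F = 2 + 8 = 10.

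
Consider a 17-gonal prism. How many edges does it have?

A prism on an n-gon has two n-gon bases and n rectangular sides: V = 2·17 = 34, E = 3·17 = 51, F = 17 + 2 = 19.
Check: V − E + F = 34 − 51 + 19 = 2.

51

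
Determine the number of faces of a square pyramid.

5

A pyramid on an n-gon base has one n-gon and n triangles: V = 4 + 1 = 5, E = 2·4 = 8, F = 4 + 1 = 5.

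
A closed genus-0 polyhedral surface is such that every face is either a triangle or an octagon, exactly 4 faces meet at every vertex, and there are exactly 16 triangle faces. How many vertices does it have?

16

Let x be the number of octagons; then F = 16 + x.
Edge–face incidences: 2E = 3·16 + 8·x = 48 + 8x.
Every vertex has degree 4, so 4V = 2E.
Euler: V − E + F = 2 ⇒ (2E)/4 − E + (16 + x) = 2.
Multiply by 8: 2·(2E) − 4·(2E) + 8·(16 + x) = 16, i.e. 128 + 8x − 2·(48 + 8x) = 16.
Collecting terms: −8x + 32 = 16, so −8x = −16, so x = 2.
Then 2E = 48 + 8·2 = 64, so E = 32, V = 2E/4 = 16, F = 16 + 2 = 18.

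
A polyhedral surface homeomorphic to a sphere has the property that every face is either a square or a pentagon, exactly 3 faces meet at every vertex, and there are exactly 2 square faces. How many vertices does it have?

Let x be the number of pentagons; then F = 2 + x.
Edge–face incidences: 2E = 4·2 + 5·x = 8 + 5x.
Every vertex has degree 3, so 3V = 2E.
Euler: V − E + F = 2 ⇒ (2E)/3 − E + (2 + x) = 2.
Multiply by 6: 2·(2E) − 3·(2E) + 6·(2 + x) = 12, i.e. 12 + 6x − (8 + 5x) = 12.
Collecting terms: x + 4 = 12, so x = 8.
Then 2E = 8 + 5·8 = 48, so E = 24, V = 2E/3 = 16, F = 2 + 8 = 10.

16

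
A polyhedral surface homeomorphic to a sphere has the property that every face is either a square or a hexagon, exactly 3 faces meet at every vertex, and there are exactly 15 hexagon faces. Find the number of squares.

Let x be the number of squares; then F = 15 + x.
Edge–face incidences: 2E = 6·15 + 4·x = 90 + 4x.
Every vertex has degree 3, so 3V = 2E.
Euler: V − E + F = 2 ⇒ (2E)/3 − E + (15 + x) = 2.
Multiply by 6: 2·(2E) − 3·(2E) + 6·(15 + x) = 12, i.e. 90 + 6x − (90 + 4x) = 12.
Collecting terms: 2x = 12, so x = 6.
Then 2E = 90 + 4·6 = 114, so E = 57, V = 2E/3 = 38, F = 15 + 6 = 21.

6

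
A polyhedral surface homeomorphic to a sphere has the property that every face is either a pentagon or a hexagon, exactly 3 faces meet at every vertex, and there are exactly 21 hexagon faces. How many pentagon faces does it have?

12

Let x be the number of pentagons; then F = 21 + x.
Edge–face incidences: 2E = 6·21 + 5·x = 126 + 5x.
Every vertex has degree 3, so 3V = 2E.
Euler: V − E + F = 2 ⇒ (2E)/3 − E + (21 + x) = 2.
Multiply by 6: 2·(2E) − 3·(2E) + 6·(21 + x) = 12, i.e. 126 + 6x − (126 + 5x) = 12.
Collecting terms: x = 12.
Then 2E = 126 + 5·12 = 186, so E = 93, V = 2E/3 = 62, F = 21 + 12 = 33.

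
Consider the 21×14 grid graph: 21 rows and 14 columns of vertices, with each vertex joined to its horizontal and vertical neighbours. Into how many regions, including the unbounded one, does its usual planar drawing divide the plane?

261

The grid has V = 21·14 = 294 vertices and E = 21·13 + 14·20 = 553 edges.
F = 2 − V + E = 2 − 294 + 553 = 261.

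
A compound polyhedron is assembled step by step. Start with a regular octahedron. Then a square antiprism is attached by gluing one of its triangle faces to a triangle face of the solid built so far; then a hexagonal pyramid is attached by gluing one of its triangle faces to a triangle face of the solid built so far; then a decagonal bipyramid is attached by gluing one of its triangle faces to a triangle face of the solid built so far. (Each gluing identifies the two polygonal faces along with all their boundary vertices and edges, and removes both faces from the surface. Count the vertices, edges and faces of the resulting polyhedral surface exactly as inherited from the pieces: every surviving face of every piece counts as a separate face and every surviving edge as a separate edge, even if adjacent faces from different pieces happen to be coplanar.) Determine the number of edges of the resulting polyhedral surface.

A regular octahedron: V=6, E=12, F=8.
Attach a square antiprism (V=8, E=16, F=10) along a 3-gon: merge 3 vertices and 3 edges, delete both glued faces → V=11, E=25, F=16.
Attach a hexagonal pyramid (V=7, E=12, F=7) along a 3-gon: merge 3 vertices and 3 edges, delete both glued faces → V=15, E=34, F=21.
Attach a decagonal bipyramid (V=12, E=30, F=20) along a 3-gon: merge 3 vertices and 3 edges, delete both glued faces → V=24, E=61, F=39.
Check: V − E + F = 24 − 61 + 39 = 2.

61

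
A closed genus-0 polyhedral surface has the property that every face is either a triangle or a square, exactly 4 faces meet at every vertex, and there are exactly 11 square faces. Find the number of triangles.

8

Let x be the number of triangles; then F = 11 + x.
Edge–face incidences: 2E = 4·11 + 3·x = 44 + 3x.
Every vertex has degree 4, so 4V = 2E.
Euler: V − E + F = 2 ⇒ (2E)/4 − E + (11 + x) = 2.
Multiply by 8: 2·(2E) − 4·(2E) + 8·(11 + x) = 16, i.e. 88 + 8x − 2·(44 + 3x) = 16.
Collecting terms: 2x = 16, so x = 8.
Then 2E = 44 + 3·8 = 68, so E = 34, V = 2E/4 = 17, F = 11 + 8 = 19.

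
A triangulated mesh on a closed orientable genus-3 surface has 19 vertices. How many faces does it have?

χ = 2 − 2·3 = -4, and every face is a triangle so 3F = 2E.
V − E + F = -4 with E = 3F/2 gives 19 − (3/2 − 1)·F = -4, so F = 46 and E = 69.

46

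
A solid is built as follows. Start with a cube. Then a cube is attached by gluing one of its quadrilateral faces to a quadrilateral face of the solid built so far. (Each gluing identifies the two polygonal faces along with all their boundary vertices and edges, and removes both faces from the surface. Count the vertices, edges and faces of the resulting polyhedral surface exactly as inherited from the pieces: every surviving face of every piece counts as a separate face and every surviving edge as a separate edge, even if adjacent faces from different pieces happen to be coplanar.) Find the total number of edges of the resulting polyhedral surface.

20

A cube: V=8, E=12, F=6.
Attach a cube (V=8, E=12, F=6) along a 4-gon: merge 4 vertices and 4 edges, delete both glued faces → V=12, E=20, F=10.
Check: V − E + F = 12 − 20 + 10 = 2.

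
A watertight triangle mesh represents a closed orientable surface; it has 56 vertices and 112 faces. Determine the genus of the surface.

1

Every face is a triangle, so 2E = 3·112 = 336, giving E = 168.
χ = V − E + F = 56 − 168 + 112 = 0.
For a closed orientable surface χ = 2 − 2g, so g = (2 − (0))/2 = 1.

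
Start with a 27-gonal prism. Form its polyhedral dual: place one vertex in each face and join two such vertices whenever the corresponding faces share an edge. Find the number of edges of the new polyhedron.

The base solid has V = 54, E = 81, F = 29.
The dual swaps V and F and preserves E: V′ = F = 29, E′ = E = 81, F′ = V = 54.

81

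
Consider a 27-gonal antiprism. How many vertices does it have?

An antiprism on an n-gon has two n-gon caps and 2n triangles: V = 2·27 = 54, E = 4·27 = 108, F = 2·27 + 2 = 56.

54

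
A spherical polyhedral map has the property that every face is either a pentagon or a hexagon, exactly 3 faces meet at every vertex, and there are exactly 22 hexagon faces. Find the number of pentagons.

12

Let x be the number of pentagons; then F = 22 + x.
Edge–face incidences: 2E = 6·22 + 5·x = 132 + 5x.
Every vertex has degree 3, so 3V = 2E.
Euler: V − E + F = 2 ⇒ (2E)/3 − E + (22 + x) = 2.
Multiply by 6: 2·(2E) − 3·(2E) + 6·(22 + x) = 12, i.e. 132 + 6x − (132 + 5x) = 12.
Collecting terms: x = 12.
Then 2E = 132 + 5·12 = 192, so E = 96, V = 2E/3 = 64, F = 22 + 12 = 34.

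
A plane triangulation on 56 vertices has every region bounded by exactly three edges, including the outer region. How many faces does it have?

108

In a plane triangulation 3F = 2E and V − E + F = 2, so F = 2V − 4 = 2·56 − 4 = 108.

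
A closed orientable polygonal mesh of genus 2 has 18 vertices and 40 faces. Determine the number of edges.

For a closed orientable surface of genus 2, χ = 2 − 2·2 = -2.
E = V + F − (-2) = 18 + 40 − (-2) = 60.

60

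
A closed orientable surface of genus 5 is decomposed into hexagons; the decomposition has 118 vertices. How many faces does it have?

63

χ = 2 − 2·5 = -8, and every face is a hexagon so 6F = 2E.
V − E + F = -8 with E = 6F/2 gives 118 − (6/2 − 1)·F = -8, so F = 63 and E = 189.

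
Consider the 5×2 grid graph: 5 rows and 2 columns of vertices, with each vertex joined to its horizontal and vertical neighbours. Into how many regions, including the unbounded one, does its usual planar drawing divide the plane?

The grid has V = 5·2 = 10 vertices and E = 5·1 + 2·4 = 13 edges.
F = 2 − V + E = 2 − 10 + 13 = 5.

5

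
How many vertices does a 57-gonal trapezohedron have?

116

The n-trapezohedron (dual of the n-antiprism) has V = 2·57 + 2 = 116, E = 4·57 = 228, F = 2·57 = 114.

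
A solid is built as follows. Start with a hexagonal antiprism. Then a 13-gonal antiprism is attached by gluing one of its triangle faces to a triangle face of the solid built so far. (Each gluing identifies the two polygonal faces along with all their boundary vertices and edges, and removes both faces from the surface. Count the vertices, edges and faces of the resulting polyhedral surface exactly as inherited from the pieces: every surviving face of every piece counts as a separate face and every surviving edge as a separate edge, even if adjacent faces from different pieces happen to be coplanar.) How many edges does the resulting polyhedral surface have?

A hexagonal antiprism: V=12, E=24, F=14.
Attach a 13-gonal antiprism (V=26, E=52, F=28) along a 3-gon: merge 3 vertices and 3 edges, delete both glued faces → V=35, E=73, F=40.
Check: V − E + F = 35 − 73 + 40 = 2.

73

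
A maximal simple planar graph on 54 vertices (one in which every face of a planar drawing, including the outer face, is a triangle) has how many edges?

156

In a plane triangulation 3F = 2E and V − E + F = 2, so E = 3V − 6 = 3·54 − 6 = 156.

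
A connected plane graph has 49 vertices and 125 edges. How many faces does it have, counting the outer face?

78

Euler's formula for a connected plane graph: V − E + F = 2, so F = 2 − 49 + 125 = 78.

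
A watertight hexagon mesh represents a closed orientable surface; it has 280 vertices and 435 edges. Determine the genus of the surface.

Every face is a hexagon and each edge borders two faces, so 6F = 2·435, giving F = 145.
χ = V − E + F = 280 − 435 + 145 = -10.
For a closed orientable surface χ = 2 − 2g, so g = (2 − (-10))/2 = 6.

6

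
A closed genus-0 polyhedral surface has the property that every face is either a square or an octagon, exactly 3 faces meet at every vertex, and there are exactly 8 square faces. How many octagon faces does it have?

2

Let x be the number of octagons; then F = 8 + x.
Edge–face incidences: 2E = 4·8 + 8·x = 32 + 8x.
Every vertex has degree 3, so 3V = 2E.
Euler: V − E + F = 2 ⇒ (2E)/3 − E + (8 + x) = 2.
Multiply by 6: 2·(2E) − 3·(2E) + 6·(8 + x) = 12, i.e. 48 + 6x − (32 + 8x) = 12.
Collecting terms: −2x + 16 = 12, so −2x = −4, so x = 2.
Then 2E = 32 + 8·2 = 48, so E = 24, V = 2E/3 = 16, F = 8 + 2 = 10.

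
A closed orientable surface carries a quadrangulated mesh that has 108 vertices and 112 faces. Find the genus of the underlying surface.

Every face is a square, so 2E = 4·112 = 448, giving E = 224.
χ = V − E + F = 108 − 224 + 112 = -4.
For a closed orientable surface χ = 2 − 2g, so g = (2 − (-4))/2 = 3.

3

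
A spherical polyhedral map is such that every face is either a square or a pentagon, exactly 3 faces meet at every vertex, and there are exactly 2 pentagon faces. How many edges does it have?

15

Let x be the number of squares; then F = 2 + x.
Edge–face incidences: 2E = 5·2 + 4·x = 10 + 4x.
Every vertex has degree 3, so 3V = 2E.
Euler: V − E + F = 2 ⇒ (2E)/3 − E + (2 + x) = 2.
Multiply by 6: 2·(2E) − 3·(2E) + 6·(2 + x) = 12, i.e. 12 + 6x − (10 + 4x) = 12.
Collecting terms: 2x + 2 = 12, so 2x = 10, so x = 5.
Then 2E = 10 + 4·5 = 30, so E = 15, V = 2E/3 = 10, F = 2 + 5 = 7.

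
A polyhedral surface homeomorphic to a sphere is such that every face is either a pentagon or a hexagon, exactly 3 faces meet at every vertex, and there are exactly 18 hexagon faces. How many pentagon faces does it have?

Let x be the number of pentagons; then F = 18 + x.
Edge–face incidences: 2E = 6·18 + 5·x = 108 + 5x.
Every vertex has degree 3, so 3V = 2E.
Euler: V − E + F = 2 ⇒ (2E)/3 − E + (18 + x) = 2.
Multiply by 6: 2·(2E) − 3·(2E) + 6·(18 + x) = 12, i.e. 108 + 6x − (108 + 5x) = 12.
Collecting terms: x = 12.
Then 2E = 108 + 5·12 = 168, so E = 84, V = 2E/3 = 56, F = 18 + 12 = 30.

12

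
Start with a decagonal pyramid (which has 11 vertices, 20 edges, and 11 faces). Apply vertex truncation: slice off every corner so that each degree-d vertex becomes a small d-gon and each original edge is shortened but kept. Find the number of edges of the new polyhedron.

Truncation replaces each original edge-end by a new vertex, so V′ = 2E = 40.
Each original edge survives, and each old vertex of degree d contributes d new edges; summing degrees gives Σd = 2E, so E′ = E + 2E = 3E = 60.
Each original face survives and each original vertex becomes one new face: F′ = F + V = 22.

60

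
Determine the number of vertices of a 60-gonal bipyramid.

62

A bipyramid over an n-gon has 2n triangular faces and n + 2 vertices: V = 60 + 2 = 62, E = 3·60 = 180, F = 2·60 = 120.
Check: V − E + F = 62 − 180 + 120 = 2.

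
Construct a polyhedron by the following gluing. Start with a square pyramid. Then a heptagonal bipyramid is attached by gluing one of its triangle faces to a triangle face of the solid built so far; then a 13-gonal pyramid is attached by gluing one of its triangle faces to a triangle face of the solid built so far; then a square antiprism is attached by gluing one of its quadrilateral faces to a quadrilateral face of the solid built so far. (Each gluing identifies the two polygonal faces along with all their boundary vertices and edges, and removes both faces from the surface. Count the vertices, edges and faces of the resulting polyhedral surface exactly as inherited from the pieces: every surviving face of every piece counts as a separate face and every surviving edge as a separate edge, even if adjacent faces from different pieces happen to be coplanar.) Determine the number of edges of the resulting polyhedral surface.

61

A square pyramid: V=5, E=8, F=5.
Attach a heptagonal bipyramid (V=9, E=21, F=14) along a 3-gon: merge 3 vertices and 3 edges, delete both glued faces → V=11, E=26, F=17.
Attach a 13-gonal pyramid (V=14, E=26, F=14) along a 3-gon: merge 3 vertices and 3 edges, delete both glued faces → V=22, E=49, F=29.
Attach a square antiprism (V=8, E=16, F=10) along a 4-gon: merge 4 vertices and 4 edges, delete both glued faces → V=26, E=61, F=37.
Check: V − E + F = 26 − 61 + 37 = 2.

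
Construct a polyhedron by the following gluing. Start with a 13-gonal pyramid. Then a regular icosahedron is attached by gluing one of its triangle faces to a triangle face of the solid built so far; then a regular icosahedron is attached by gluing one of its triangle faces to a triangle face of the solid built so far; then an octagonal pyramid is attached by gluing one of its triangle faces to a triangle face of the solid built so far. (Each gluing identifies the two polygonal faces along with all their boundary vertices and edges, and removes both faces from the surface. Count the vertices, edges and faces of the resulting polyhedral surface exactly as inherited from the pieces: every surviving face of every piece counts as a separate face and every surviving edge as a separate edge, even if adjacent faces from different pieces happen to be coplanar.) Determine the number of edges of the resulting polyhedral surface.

93

A 13-gonal pyramid: V=14, E=26, F=14.
Attach a regular icosahedron (V=12, E=30, F=20) along a 3-gon: merge 3 vertices and 3 edges, delete both glued faces → V=23, E=53, F=32.
Attach a regular icosahedron (V=12, E=30, F=20) along a 3-gon: merge 3 vertices and 3 edges, delete both glued faces → V=32, E=80, F=50.
Attach an octagonal pyramid (V=9, E=16, F=9) along a 3-gon: merge 3 vertices and 3 edges, delete both glued faces → V=38, E=93, F=57.
Check: V − E + F = 38 − 93 + 57 = 2.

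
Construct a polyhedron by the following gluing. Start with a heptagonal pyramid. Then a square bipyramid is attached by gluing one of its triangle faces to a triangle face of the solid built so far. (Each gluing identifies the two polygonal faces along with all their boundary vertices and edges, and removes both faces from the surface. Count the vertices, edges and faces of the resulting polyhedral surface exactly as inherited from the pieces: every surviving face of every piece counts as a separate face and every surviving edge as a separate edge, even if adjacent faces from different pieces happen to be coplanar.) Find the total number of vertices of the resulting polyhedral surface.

11

A heptagonal pyramid: V=8, E=14, F=8.
Attach a square bipyramid (V=6, E=12, F=8) along a 3-gon: merge 3 vertices and 3 edges, delete both glued faces → V=11, E=23, F=14.
Check: V − E + F = 11 − 23 + 14 = 2.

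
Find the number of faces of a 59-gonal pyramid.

60

A pyramid on an n-gon base has one n-gon and n triangles: V = 59 + 1 = 60, E = 2·59 = 118, F = 59 + 1 = 60.
Check: V − E + F = 60 − 118 + 60 = 2.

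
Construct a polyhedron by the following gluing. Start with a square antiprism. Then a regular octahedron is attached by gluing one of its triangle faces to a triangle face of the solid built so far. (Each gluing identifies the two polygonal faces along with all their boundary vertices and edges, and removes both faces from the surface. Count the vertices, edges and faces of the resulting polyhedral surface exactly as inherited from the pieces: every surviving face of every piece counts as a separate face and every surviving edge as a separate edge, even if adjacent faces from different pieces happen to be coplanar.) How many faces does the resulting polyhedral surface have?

16

A square antiprism: V=8, E=16, F=10.
Attach a regular octahedron (V=6, E=12, F=8) along a 3-gon: merge 3 vertices and 3 edges, delete both glued faces → V=11, E=25, F=16.
Check: V − E + F = 11 − 25 + 16 = 2.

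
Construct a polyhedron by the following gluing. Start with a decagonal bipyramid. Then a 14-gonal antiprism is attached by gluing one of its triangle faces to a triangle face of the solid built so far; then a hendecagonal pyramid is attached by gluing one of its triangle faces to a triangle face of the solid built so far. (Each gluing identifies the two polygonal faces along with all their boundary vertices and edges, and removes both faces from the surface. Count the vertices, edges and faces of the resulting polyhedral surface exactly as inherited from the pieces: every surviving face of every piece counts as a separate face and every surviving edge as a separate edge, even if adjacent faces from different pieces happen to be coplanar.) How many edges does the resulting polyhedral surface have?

102

A decagonal bipyramid: V=12, E=30, F=20.
Attach a 14-gonal antiprism (V=28, E=56, F=30) along a 3-gon: merge 3 vertices and 3 edges, delete both glued faces → V=37, E=83, F=48.
Attach a hendecagonal pyramid (V=12, E=22, F=12) along a 3-gon: merge 3 vertices and 3 edges, delete both glued faces → V=46, E=102, F=58.
Check: V − E + F = 46 − 102 + 58 = 2.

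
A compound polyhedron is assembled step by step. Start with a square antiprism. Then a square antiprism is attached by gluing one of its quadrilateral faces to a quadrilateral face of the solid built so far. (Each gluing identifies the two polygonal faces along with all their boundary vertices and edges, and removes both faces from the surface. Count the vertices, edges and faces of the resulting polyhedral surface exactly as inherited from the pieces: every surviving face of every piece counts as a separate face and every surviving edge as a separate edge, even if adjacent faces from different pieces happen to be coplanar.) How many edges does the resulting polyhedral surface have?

A square antiprism: V=8, E=16, F=10.
Attach a square antiprism (V=8, E=16, F=10) along a 4-gon: merge 4 vertices and 4 edges, delete both glued faces → V=12, E=28, F=18.
Check: V − E + F = 12 − 28 + 18 = 2.

28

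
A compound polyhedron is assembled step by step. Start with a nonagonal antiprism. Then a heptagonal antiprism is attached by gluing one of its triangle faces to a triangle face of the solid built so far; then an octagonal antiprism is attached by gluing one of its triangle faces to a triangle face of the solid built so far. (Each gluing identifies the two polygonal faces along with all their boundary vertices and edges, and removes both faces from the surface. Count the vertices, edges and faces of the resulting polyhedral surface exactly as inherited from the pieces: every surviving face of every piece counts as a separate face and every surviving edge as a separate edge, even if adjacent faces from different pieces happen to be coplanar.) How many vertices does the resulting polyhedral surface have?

42

A nonagonal antiprism: V=18, E=36, F=20.
Attach a heptagonal antiprism (V=14, E=28, F=16) along a 3-gon: merge 3 vertices and 3 edges, delete both glued faces → V=29, E=61, F=34.
Attach an octagonal antiprism (V=16, E=32, F=18) along a 3-gon: merge 3 vertices and 3 edges, delete both glued faces → V=42, E=90, F=50.
Check: V − E + F = 42 − 90 + 50 = 2.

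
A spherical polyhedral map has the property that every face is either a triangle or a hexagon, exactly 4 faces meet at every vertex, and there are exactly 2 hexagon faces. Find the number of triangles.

12

Let x be the number of triangles; then F = 2 + x.
Edge–face incidences: 2E = 6·2 + 3·x = 12 + 3x.
Every vertex has degree 4, so 4V = 2E.
Euler: V − E + F = 2 ⇒ (2E)/4 − E + (2 + x) = 2.
Multiply by 8: 2·(2E) − 4·(2E) + 8·(2 + x) = 16, i.e. 16 + 8x − 2·(12 + 3x) = 16.
Collecting terms: 2x − 8 = 16, so 2x = 24, so x = 12.
Then 2E = 12 + 3·12 = 48, so E = 24, V = 2E/4 = 12, F = 2 + 12 = 14.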